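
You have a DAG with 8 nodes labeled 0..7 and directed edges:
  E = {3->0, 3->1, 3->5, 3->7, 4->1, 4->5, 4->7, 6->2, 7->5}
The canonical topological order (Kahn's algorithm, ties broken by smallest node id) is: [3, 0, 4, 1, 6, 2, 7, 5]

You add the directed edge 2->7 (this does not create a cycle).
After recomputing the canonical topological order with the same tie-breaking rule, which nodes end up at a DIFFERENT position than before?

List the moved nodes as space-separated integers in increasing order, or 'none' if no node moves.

Old toposort: [3, 0, 4, 1, 6, 2, 7, 5]
Added edge 2->7
Recompute Kahn (smallest-id tiebreak):
  initial in-degrees: [1, 2, 1, 0, 0, 3, 0, 3]
  ready (indeg=0): [3, 4, 6]
  pop 3: indeg[0]->0; indeg[1]->1; indeg[5]->2; indeg[7]->2 | ready=[0, 4, 6] | order so far=[3]
  pop 0: no out-edges | ready=[4, 6] | order so far=[3, 0]
  pop 4: indeg[1]->0; indeg[5]->1; indeg[7]->1 | ready=[1, 6] | order so far=[3, 0, 4]
  pop 1: no out-edges | ready=[6] | order so far=[3, 0, 4, 1]
  pop 6: indeg[2]->0 | ready=[2] | order so far=[3, 0, 4, 1, 6]
  pop 2: indeg[7]->0 | ready=[7] | order so far=[3, 0, 4, 1, 6, 2]
  pop 7: indeg[5]->0 | ready=[5] | order so far=[3, 0, 4, 1, 6, 2, 7]
  pop 5: no out-edges | ready=[] | order so far=[3, 0, 4, 1, 6, 2, 7, 5]
New canonical toposort: [3, 0, 4, 1, 6, 2, 7, 5]
Compare positions:
  Node 0: index 1 -> 1 (same)
  Node 1: index 3 -> 3 (same)
  Node 2: index 5 -> 5 (same)
  Node 3: index 0 -> 0 (same)
  Node 4: index 2 -> 2 (same)
  Node 5: index 7 -> 7 (same)
  Node 6: index 4 -> 4 (same)
  Node 7: index 6 -> 6 (same)
Nodes that changed position: none

Answer: none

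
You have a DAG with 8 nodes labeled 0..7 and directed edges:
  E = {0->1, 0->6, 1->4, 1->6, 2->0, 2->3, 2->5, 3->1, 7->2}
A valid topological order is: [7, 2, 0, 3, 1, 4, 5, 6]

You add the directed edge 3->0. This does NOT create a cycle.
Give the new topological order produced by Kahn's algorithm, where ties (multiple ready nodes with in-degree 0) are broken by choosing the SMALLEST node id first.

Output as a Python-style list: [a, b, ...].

Answer: [7, 2, 3, 0, 1, 4, 5, 6]

Derivation:
Old toposort: [7, 2, 0, 3, 1, 4, 5, 6]
Added edge: 3->0
Position of 3 (3) > position of 0 (2). Must reorder: 3 must now come before 0.
Run Kahn's algorithm (break ties by smallest node id):
  initial in-degrees: [2, 2, 1, 1, 1, 1, 2, 0]
  ready (indeg=0): [7]
  pop 7: indeg[2]->0 | ready=[2] | order so far=[7]
  pop 2: indeg[0]->1; indeg[3]->0; indeg[5]->0 | ready=[3, 5] | order so far=[7, 2]
  pop 3: indeg[0]->0; indeg[1]->1 | ready=[0, 5] | order so far=[7, 2, 3]
  pop 0: indeg[1]->0; indeg[6]->1 | ready=[1, 5] | order so far=[7, 2, 3, 0]
  pop 1: indeg[4]->0; indeg[6]->0 | ready=[4, 5, 6] | order so far=[7, 2, 3, 0, 1]
  pop 4: no out-edges | ready=[5, 6] | order so far=[7, 2, 3, 0, 1, 4]
  pop 5: no out-edges | ready=[6] | order so far=[7, 2, 3, 0, 1, 4, 5]
  pop 6: no out-edges | ready=[] | order so far=[7, 2, 3, 0, 1, 4, 5, 6]
  Result: [7, 2, 3, 0, 1, 4, 5, 6]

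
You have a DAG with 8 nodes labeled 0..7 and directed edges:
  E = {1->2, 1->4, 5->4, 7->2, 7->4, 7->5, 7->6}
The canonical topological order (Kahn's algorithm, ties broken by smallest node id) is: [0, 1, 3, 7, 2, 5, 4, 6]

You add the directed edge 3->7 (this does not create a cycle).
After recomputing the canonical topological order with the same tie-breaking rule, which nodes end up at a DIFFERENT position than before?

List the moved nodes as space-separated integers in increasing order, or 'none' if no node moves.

Old toposort: [0, 1, 3, 7, 2, 5, 4, 6]
Added edge 3->7
Recompute Kahn (smallest-id tiebreak):
  initial in-degrees: [0, 0, 2, 0, 3, 1, 1, 1]
  ready (indeg=0): [0, 1, 3]
  pop 0: no out-edges | ready=[1, 3] | order so far=[0]
  pop 1: indeg[2]->1; indeg[4]->2 | ready=[3] | order so far=[0, 1]
  pop 3: indeg[7]->0 | ready=[7] | order so far=[0, 1, 3]
  pop 7: indeg[2]->0; indeg[4]->1; indeg[5]->0; indeg[6]->0 | ready=[2, 5, 6] | order so far=[0, 1, 3, 7]
  pop 2: no out-edges | ready=[5, 6] | order so far=[0, 1, 3, 7, 2]
  pop 5: indeg[4]->0 | ready=[4, 6] | order so far=[0, 1, 3, 7, 2, 5]
  pop 4: no out-edges | ready=[6] | order so far=[0, 1, 3, 7, 2, 5, 4]
  pop 6: no out-edges | ready=[] | order so far=[0, 1, 3, 7, 2, 5, 4, 6]
New canonical toposort: [0, 1, 3, 7, 2, 5, 4, 6]
Compare positions:
  Node 0: index 0 -> 0 (same)
  Node 1: index 1 -> 1 (same)
  Node 2: index 4 -> 4 (same)
  Node 3: index 2 -> 2 (same)
  Node 4: index 6 -> 6 (same)
  Node 5: index 5 -> 5 (same)
  Node 6: index 7 -> 7 (same)
  Node 7: index 3 -> 3 (same)
Nodes that changed position: none

Answer: none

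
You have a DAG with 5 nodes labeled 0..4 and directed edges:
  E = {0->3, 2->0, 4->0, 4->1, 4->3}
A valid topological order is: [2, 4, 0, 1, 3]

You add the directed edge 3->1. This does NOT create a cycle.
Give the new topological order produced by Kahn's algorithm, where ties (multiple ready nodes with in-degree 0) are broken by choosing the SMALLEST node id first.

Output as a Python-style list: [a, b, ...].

Old toposort: [2, 4, 0, 1, 3]
Added edge: 3->1
Position of 3 (4) > position of 1 (3). Must reorder: 3 must now come before 1.
Run Kahn's algorithm (break ties by smallest node id):
  initial in-degrees: [2, 2, 0, 2, 0]
  ready (indeg=0): [2, 4]
  pop 2: indeg[0]->1 | ready=[4] | order so far=[2]
  pop 4: indeg[0]->0; indeg[1]->1; indeg[3]->1 | ready=[0] | order so far=[2, 4]
  pop 0: indeg[3]->0 | ready=[3] | order so far=[2, 4, 0]
  pop 3: indeg[1]->0 | ready=[1] | order so far=[2, 4, 0, 3]
  pop 1: no out-edges | ready=[] | order so far=[2, 4, 0, 3, 1]
  Result: [2, 4, 0, 3, 1]

Answer: [2, 4, 0, 3, 1]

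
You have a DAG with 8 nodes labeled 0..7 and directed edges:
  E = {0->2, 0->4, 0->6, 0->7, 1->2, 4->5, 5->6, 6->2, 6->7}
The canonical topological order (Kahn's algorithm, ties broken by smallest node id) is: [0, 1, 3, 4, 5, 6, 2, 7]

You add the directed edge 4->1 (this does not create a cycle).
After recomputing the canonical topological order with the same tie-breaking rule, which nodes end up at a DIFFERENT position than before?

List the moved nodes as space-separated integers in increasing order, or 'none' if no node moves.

Answer: 1 3 4

Derivation:
Old toposort: [0, 1, 3, 4, 5, 6, 2, 7]
Added edge 4->1
Recompute Kahn (smallest-id tiebreak):
  initial in-degrees: [0, 1, 3, 0, 1, 1, 2, 2]
  ready (indeg=0): [0, 3]
  pop 0: indeg[2]->2; indeg[4]->0; indeg[6]->1; indeg[7]->1 | ready=[3, 4] | order so far=[0]
  pop 3: no out-edges | ready=[4] | order so far=[0, 3]
  pop 4: indeg[1]->0; indeg[5]->0 | ready=[1, 5] | order so far=[0, 3, 4]
  pop 1: indeg[2]->1 | ready=[5] | order so far=[0, 3, 4, 1]
  pop 5: indeg[6]->0 | ready=[6] | order so far=[0, 3, 4, 1, 5]
  pop 6: indeg[2]->0; indeg[7]->0 | ready=[2, 7] | order so far=[0, 3, 4, 1, 5, 6]
  pop 2: no out-edges | ready=[7] | order so far=[0, 3, 4, 1, 5, 6, 2]
  pop 7: no out-edges | ready=[] | order so far=[0, 3, 4, 1, 5, 6, 2, 7]
New canonical toposort: [0, 3, 4, 1, 5, 6, 2, 7]
Compare positions:
  Node 0: index 0 -> 0 (same)
  Node 1: index 1 -> 3 (moved)
  Node 2: index 6 -> 6 (same)
  Node 3: index 2 -> 1 (moved)
  Node 4: index 3 -> 2 (moved)
  Node 5: index 4 -> 4 (same)
  Node 6: index 5 -> 5 (same)
  Node 7: index 7 -> 7 (same)
Nodes that changed position: 1 3 4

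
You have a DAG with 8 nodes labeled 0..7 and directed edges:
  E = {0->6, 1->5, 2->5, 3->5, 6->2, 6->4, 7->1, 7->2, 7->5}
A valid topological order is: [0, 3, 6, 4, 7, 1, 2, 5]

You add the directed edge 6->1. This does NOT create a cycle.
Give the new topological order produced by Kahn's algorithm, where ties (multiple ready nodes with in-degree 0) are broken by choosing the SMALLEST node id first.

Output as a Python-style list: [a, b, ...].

Answer: [0, 3, 6, 4, 7, 1, 2, 5]

Derivation:
Old toposort: [0, 3, 6, 4, 7, 1, 2, 5]
Added edge: 6->1
Position of 6 (2) < position of 1 (5). Old order still valid.
Run Kahn's algorithm (break ties by smallest node id):
  initial in-degrees: [0, 2, 2, 0, 1, 4, 1, 0]
  ready (indeg=0): [0, 3, 7]
  pop 0: indeg[6]->0 | ready=[3, 6, 7] | order so far=[0]
  pop 3: indeg[5]->3 | ready=[6, 7] | order so far=[0, 3]
  pop 6: indeg[1]->1; indeg[2]->1; indeg[4]->0 | ready=[4, 7] | order so far=[0, 3, 6]
  pop 4: no out-edges | ready=[7] | order so far=[0, 3, 6, 4]
  pop 7: indeg[1]->0; indeg[2]->0; indeg[5]->2 | ready=[1, 2] | order so far=[0, 3, 6, 4, 7]
  pop 1: indeg[5]->1 | ready=[2] | order so far=[0, 3, 6, 4, 7, 1]
  pop 2: indeg[5]->0 | ready=[5] | order so far=[0, 3, 6, 4, 7, 1, 2]
  pop 5: no out-edges | ready=[] | order so far=[0, 3, 6, 4, 7, 1, 2, 5]
  Result: [0, 3, 6, 4, 7, 1, 2, 5]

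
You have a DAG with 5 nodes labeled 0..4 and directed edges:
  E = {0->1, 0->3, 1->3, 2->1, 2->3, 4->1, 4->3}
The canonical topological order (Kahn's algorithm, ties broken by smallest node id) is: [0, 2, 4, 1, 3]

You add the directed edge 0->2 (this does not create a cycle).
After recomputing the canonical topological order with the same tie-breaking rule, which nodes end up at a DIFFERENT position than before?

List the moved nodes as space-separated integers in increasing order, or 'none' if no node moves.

Old toposort: [0, 2, 4, 1, 3]
Added edge 0->2
Recompute Kahn (smallest-id tiebreak):
  initial in-degrees: [0, 3, 1, 4, 0]
  ready (indeg=0): [0, 4]
  pop 0: indeg[1]->2; indeg[2]->0; indeg[3]->3 | ready=[2, 4] | order so far=[0]
  pop 2: indeg[1]->1; indeg[3]->2 | ready=[4] | order so far=[0, 2]
  pop 4: indeg[1]->0; indeg[3]->1 | ready=[1] | order so far=[0, 2, 4]
  pop 1: indeg[3]->0 | ready=[3] | order so far=[0, 2, 4, 1]
  pop 3: no out-edges | ready=[] | order so far=[0, 2, 4, 1, 3]
New canonical toposort: [0, 2, 4, 1, 3]
Compare positions:
  Node 0: index 0 -> 0 (same)
  Node 1: index 3 -> 3 (same)
  Node 2: index 1 -> 1 (same)
  Node 3: index 4 -> 4 (same)
  Node 4: index 2 -> 2 (same)
Nodes that changed position: none

Answer: none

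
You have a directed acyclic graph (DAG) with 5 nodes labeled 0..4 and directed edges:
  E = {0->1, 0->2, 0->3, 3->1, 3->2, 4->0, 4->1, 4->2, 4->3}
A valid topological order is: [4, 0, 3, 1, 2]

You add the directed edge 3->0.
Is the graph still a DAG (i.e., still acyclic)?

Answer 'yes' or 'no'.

Given toposort: [4, 0, 3, 1, 2]
Position of 3: index 2; position of 0: index 1
New edge 3->0: backward (u after v in old order)
Backward edge: old toposort is now invalid. Check if this creates a cycle.
Does 0 already reach 3? Reachable from 0: [0, 1, 2, 3]. YES -> cycle!
Still a DAG? no

Answer: no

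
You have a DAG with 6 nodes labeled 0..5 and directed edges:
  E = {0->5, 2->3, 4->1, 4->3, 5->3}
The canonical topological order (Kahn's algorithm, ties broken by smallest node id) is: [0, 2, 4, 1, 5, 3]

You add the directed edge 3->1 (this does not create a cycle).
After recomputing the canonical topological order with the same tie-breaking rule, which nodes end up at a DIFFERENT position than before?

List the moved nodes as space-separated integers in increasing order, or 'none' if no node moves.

Answer: 1 3 5

Derivation:
Old toposort: [0, 2, 4, 1, 5, 3]
Added edge 3->1
Recompute Kahn (smallest-id tiebreak):
  initial in-degrees: [0, 2, 0, 3, 0, 1]
  ready (indeg=0): [0, 2, 4]
  pop 0: indeg[5]->0 | ready=[2, 4, 5] | order so far=[0]
  pop 2: indeg[3]->2 | ready=[4, 5] | order so far=[0, 2]
  pop 4: indeg[1]->1; indeg[3]->1 | ready=[5] | order so far=[0, 2, 4]
  pop 5: indeg[3]->0 | ready=[3] | order so far=[0, 2, 4, 5]
  pop 3: indeg[1]->0 | ready=[1] | order so far=[0, 2, 4, 5, 3]
  pop 1: no out-edges | ready=[] | order so far=[0, 2, 4, 5, 3, 1]
New canonical toposort: [0, 2, 4, 5, 3, 1]
Compare positions:
  Node 0: index 0 -> 0 (same)
  Node 1: index 3 -> 5 (moved)
  Node 2: index 1 -> 1 (same)
  Node 3: index 5 -> 4 (moved)
  Node 4: index 2 -> 2 (same)
  Node 5: index 4 -> 3 (moved)
Nodes that changed position: 1 3 5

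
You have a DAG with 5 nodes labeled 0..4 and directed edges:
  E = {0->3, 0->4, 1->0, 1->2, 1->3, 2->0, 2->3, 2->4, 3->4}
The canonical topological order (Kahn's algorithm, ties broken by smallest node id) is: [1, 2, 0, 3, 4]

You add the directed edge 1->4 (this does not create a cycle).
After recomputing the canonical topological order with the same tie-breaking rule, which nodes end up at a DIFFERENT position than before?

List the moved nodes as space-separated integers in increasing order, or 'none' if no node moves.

Answer: none

Derivation:
Old toposort: [1, 2, 0, 3, 4]
Added edge 1->4
Recompute Kahn (smallest-id tiebreak):
  initial in-degrees: [2, 0, 1, 3, 4]
  ready (indeg=0): [1]
  pop 1: indeg[0]->1; indeg[2]->0; indeg[3]->2; indeg[4]->3 | ready=[2] | order so far=[1]
  pop 2: indeg[0]->0; indeg[3]->1; indeg[4]->2 | ready=[0] | order so far=[1, 2]
  pop 0: indeg[3]->0; indeg[4]->1 | ready=[3] | order so far=[1, 2, 0]
  pop 3: indeg[4]->0 | ready=[4] | order so far=[1, 2, 0, 3]
  pop 4: no out-edges | ready=[] | order so far=[1, 2, 0, 3, 4]
New canonical toposort: [1, 2, 0, 3, 4]
Compare positions:
  Node 0: index 2 -> 2 (same)
  Node 1: index 0 -> 0 (same)
  Node 2: index 1 -> 1 (same)
  Node 3: index 3 -> 3 (same)
  Node 4: index 4 -> 4 (same)
Nodes that changed position: none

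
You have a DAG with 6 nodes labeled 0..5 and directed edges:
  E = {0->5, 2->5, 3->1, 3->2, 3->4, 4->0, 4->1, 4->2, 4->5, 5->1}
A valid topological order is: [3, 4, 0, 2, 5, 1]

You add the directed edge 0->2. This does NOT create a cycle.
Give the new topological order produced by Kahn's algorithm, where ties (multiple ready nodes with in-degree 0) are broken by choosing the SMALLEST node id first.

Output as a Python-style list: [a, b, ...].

Answer: [3, 4, 0, 2, 5, 1]

Derivation:
Old toposort: [3, 4, 0, 2, 5, 1]
Added edge: 0->2
Position of 0 (2) < position of 2 (3). Old order still valid.
Run Kahn's algorithm (break ties by smallest node id):
  initial in-degrees: [1, 3, 3, 0, 1, 3]
  ready (indeg=0): [3]
  pop 3: indeg[1]->2; indeg[2]->2; indeg[4]->0 | ready=[4] | order so far=[3]
  pop 4: indeg[0]->0; indeg[1]->1; indeg[2]->1; indeg[5]->2 | ready=[0] | order so far=[3, 4]
  pop 0: indeg[2]->0; indeg[5]->1 | ready=[2] | order so far=[3, 4, 0]
  pop 2: indeg[5]->0 | ready=[5] | order so far=[3, 4, 0, 2]
  pop 5: indeg[1]->0 | ready=[1] | order so far=[3, 4, 0, 2, 5]
  pop 1: no out-edges | ready=[] | order so far=[3, 4, 0, 2, 5, 1]
  Result: [3, 4, 0, 2, 5, 1]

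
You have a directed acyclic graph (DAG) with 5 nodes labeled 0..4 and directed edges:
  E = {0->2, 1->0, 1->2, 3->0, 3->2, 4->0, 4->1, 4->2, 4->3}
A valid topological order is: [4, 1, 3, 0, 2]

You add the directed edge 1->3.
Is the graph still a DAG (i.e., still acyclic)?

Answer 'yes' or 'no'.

Answer: yes

Derivation:
Given toposort: [4, 1, 3, 0, 2]
Position of 1: index 1; position of 3: index 2
New edge 1->3: forward
Forward edge: respects the existing order. Still a DAG, same toposort still valid.
Still a DAG? yes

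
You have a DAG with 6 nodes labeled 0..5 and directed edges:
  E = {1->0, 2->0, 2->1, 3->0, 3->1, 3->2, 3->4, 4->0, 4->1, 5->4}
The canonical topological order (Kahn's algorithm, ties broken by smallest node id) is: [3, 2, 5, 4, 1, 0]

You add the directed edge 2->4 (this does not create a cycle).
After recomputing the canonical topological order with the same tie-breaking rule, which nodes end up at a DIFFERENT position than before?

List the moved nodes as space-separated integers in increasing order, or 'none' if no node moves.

Old toposort: [3, 2, 5, 4, 1, 0]
Added edge 2->4
Recompute Kahn (smallest-id tiebreak):
  initial in-degrees: [4, 3, 1, 0, 3, 0]
  ready (indeg=0): [3, 5]
  pop 3: indeg[0]->3; indeg[1]->2; indeg[2]->0; indeg[4]->2 | ready=[2, 5] | order so far=[3]
  pop 2: indeg[0]->2; indeg[1]->1; indeg[4]->1 | ready=[5] | order so far=[3, 2]
  pop 5: indeg[4]->0 | ready=[4] | order so far=[3, 2, 5]
  pop 4: indeg[0]->1; indeg[1]->0 | ready=[1] | order so far=[3, 2, 5, 4]
  pop 1: indeg[0]->0 | ready=[0] | order so far=[3, 2, 5, 4, 1]
  pop 0: no out-edges | ready=[] | order so far=[3, 2, 5, 4, 1, 0]
New canonical toposort: [3, 2, 5, 4, 1, 0]
Compare positions:
  Node 0: index 5 -> 5 (same)
  Node 1: index 4 -> 4 (same)
  Node 2: index 1 -> 1 (same)
  Node 3: index 0 -> 0 (same)
  Node 4: index 3 -> 3 (same)
  Node 5: index 2 -> 2 (same)
Nodes that changed position: none

Answer: none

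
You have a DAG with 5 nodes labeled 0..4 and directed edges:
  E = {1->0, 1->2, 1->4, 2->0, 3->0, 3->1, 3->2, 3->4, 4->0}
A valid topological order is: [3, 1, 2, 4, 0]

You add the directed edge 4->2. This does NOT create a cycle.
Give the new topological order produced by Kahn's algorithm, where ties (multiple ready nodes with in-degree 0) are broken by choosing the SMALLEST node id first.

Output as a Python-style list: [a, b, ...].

Old toposort: [3, 1, 2, 4, 0]
Added edge: 4->2
Position of 4 (3) > position of 2 (2). Must reorder: 4 must now come before 2.
Run Kahn's algorithm (break ties by smallest node id):
  initial in-degrees: [4, 1, 3, 0, 2]
  ready (indeg=0): [3]
  pop 3: indeg[0]->3; indeg[1]->0; indeg[2]->2; indeg[4]->1 | ready=[1] | order so far=[3]
  pop 1: indeg[0]->2; indeg[2]->1; indeg[4]->0 | ready=[4] | order so far=[3, 1]
  pop 4: indeg[0]->1; indeg[2]->0 | ready=[2] | order so far=[3, 1, 4]
  pop 2: indeg[0]->0 | ready=[0] | order so far=[3, 1, 4, 2]
  pop 0: no out-edges | ready=[] | order so far=[3, 1, 4, 2, 0]
  Result: [3, 1, 4, 2, 0]

Answer: [3, 1, 4, 2, 0]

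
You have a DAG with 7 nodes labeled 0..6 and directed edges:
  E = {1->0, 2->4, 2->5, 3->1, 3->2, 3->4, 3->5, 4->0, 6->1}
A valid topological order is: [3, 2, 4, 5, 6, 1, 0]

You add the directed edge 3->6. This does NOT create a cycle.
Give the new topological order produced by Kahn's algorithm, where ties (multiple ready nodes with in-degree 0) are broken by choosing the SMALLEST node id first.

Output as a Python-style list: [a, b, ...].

Old toposort: [3, 2, 4, 5, 6, 1, 0]
Added edge: 3->6
Position of 3 (0) < position of 6 (4). Old order still valid.
Run Kahn's algorithm (break ties by smallest node id):
  initial in-degrees: [2, 2, 1, 0, 2, 2, 1]
  ready (indeg=0): [3]
  pop 3: indeg[1]->1; indeg[2]->0; indeg[4]->1; indeg[5]->1; indeg[6]->0 | ready=[2, 6] | order so far=[3]
  pop 2: indeg[4]->0; indeg[5]->0 | ready=[4, 5, 6] | order so far=[3, 2]
  pop 4: indeg[0]->1 | ready=[5, 6] | order so far=[3, 2, 4]
  pop 5: no out-edges | ready=[6] | order so far=[3, 2, 4, 5]
  pop 6: indeg[1]->0 | ready=[1] | order so far=[3, 2, 4, 5, 6]
  pop 1: indeg[0]->0 | ready=[0] | order so far=[3, 2, 4, 5, 6, 1]
  pop 0: no out-edges | ready=[] | order so far=[3, 2, 4, 5, 6, 1, 0]
  Result: [3, 2, 4, 5, 6, 1, 0]

Answer: [3, 2, 4, 5, 6, 1, 0]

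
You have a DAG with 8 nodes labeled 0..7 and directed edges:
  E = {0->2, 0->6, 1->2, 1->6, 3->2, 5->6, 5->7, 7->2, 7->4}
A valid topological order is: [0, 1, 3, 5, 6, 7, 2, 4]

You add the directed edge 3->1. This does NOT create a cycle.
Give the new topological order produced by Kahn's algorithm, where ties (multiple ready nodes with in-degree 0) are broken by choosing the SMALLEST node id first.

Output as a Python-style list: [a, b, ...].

Answer: [0, 3, 1, 5, 6, 7, 2, 4]

Derivation:
Old toposort: [0, 1, 3, 5, 6, 7, 2, 4]
Added edge: 3->1
Position of 3 (2) > position of 1 (1). Must reorder: 3 must now come before 1.
Run Kahn's algorithm (break ties by smallest node id):
  initial in-degrees: [0, 1, 4, 0, 1, 0, 3, 1]
  ready (indeg=0): [0, 3, 5]
  pop 0: indeg[2]->3; indeg[6]->2 | ready=[3, 5] | order so far=[0]
  pop 3: indeg[1]->0; indeg[2]->2 | ready=[1, 5] | order so far=[0, 3]
  pop 1: indeg[2]->1; indeg[6]->1 | ready=[5] | order so far=[0, 3, 1]
  pop 5: indeg[6]->0; indeg[7]->0 | ready=[6, 7] | order so far=[0, 3, 1, 5]
  pop 6: no out-edges | ready=[7] | order so far=[0, 3, 1, 5, 6]
  pop 7: indeg[2]->0; indeg[4]->0 | ready=[2, 4] | order so far=[0, 3, 1, 5, 6, 7]
  pop 2: no out-edges | ready=[4] | order so far=[0, 3, 1, 5, 6, 7, 2]
  pop 4: no out-edges | ready=[] | order so far=[0, 3, 1, 5, 6, 7, 2, 4]
  Result: [0, 3, 1, 5, 6, 7, 2, 4]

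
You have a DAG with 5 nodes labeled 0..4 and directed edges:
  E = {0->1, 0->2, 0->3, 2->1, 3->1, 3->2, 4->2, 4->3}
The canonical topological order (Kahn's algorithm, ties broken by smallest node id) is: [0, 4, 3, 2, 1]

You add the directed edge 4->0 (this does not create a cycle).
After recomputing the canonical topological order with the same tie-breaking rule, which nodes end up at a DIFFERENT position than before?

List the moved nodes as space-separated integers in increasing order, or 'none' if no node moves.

Answer: 0 4

Derivation:
Old toposort: [0, 4, 3, 2, 1]
Added edge 4->0
Recompute Kahn (smallest-id tiebreak):
  initial in-degrees: [1, 3, 3, 2, 0]
  ready (indeg=0): [4]
  pop 4: indeg[0]->0; indeg[2]->2; indeg[3]->1 | ready=[0] | order so far=[4]
  pop 0: indeg[1]->2; indeg[2]->1; indeg[3]->0 | ready=[3] | order so far=[4, 0]
  pop 3: indeg[1]->1; indeg[2]->0 | ready=[2] | order so far=[4, 0, 3]
  pop 2: indeg[1]->0 | ready=[1] | order so far=[4, 0, 3, 2]
  pop 1: no out-edges | ready=[] | order so far=[4, 0, 3, 2, 1]
New canonical toposort: [4, 0, 3, 2, 1]
Compare positions:
  Node 0: index 0 -> 1 (moved)
  Node 1: index 4 -> 4 (same)
  Node 2: index 3 -> 3 (same)
  Node 3: index 2 -> 2 (same)
  Node 4: index 1 -> 0 (moved)
Nodes that changed position: 0 4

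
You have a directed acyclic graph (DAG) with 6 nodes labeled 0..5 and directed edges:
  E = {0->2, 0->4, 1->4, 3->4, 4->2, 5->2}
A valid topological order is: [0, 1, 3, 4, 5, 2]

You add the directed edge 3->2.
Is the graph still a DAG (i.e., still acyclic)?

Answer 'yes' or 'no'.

Answer: yes

Derivation:
Given toposort: [0, 1, 3, 4, 5, 2]
Position of 3: index 2; position of 2: index 5
New edge 3->2: forward
Forward edge: respects the existing order. Still a DAG, same toposort still valid.
Still a DAG? yes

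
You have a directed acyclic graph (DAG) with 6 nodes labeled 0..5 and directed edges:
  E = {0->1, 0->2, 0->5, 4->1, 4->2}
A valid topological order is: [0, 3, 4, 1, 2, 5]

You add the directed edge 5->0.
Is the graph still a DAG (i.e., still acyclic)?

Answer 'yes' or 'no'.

Answer: no

Derivation:
Given toposort: [0, 3, 4, 1, 2, 5]
Position of 5: index 5; position of 0: index 0
New edge 5->0: backward (u after v in old order)
Backward edge: old toposort is now invalid. Check if this creates a cycle.
Does 0 already reach 5? Reachable from 0: [0, 1, 2, 5]. YES -> cycle!
Still a DAG? no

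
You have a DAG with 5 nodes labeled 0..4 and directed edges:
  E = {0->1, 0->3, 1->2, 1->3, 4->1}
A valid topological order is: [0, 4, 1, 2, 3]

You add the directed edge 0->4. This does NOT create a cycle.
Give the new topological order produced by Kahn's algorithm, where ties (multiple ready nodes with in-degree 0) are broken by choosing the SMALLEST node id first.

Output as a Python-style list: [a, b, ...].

Answer: [0, 4, 1, 2, 3]

Derivation:
Old toposort: [0, 4, 1, 2, 3]
Added edge: 0->4
Position of 0 (0) < position of 4 (1). Old order still valid.
Run Kahn's algorithm (break ties by smallest node id):
  initial in-degrees: [0, 2, 1, 2, 1]
  ready (indeg=0): [0]
  pop 0: indeg[1]->1; indeg[3]->1; indeg[4]->0 | ready=[4] | order so far=[0]
  pop 4: indeg[1]->0 | ready=[1] | order so far=[0, 4]
  pop 1: indeg[2]->0; indeg[3]->0 | ready=[2, 3] | order so far=[0, 4, 1]
  pop 2: no out-edges | ready=[3] | order so far=[0, 4, 1, 2]
  pop 3: no out-edges | ready=[] | order so far=[0, 4, 1, 2, 3]
  Result: [0, 4, 1, 2, 3]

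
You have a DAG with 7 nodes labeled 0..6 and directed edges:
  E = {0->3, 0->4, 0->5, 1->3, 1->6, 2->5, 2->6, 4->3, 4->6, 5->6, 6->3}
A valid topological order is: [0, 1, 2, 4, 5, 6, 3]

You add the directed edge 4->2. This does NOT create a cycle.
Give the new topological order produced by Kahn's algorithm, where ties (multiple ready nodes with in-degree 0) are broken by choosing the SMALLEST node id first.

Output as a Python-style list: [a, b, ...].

Answer: [0, 1, 4, 2, 5, 6, 3]

Derivation:
Old toposort: [0, 1, 2, 4, 5, 6, 3]
Added edge: 4->2
Position of 4 (3) > position of 2 (2). Must reorder: 4 must now come before 2.
Run Kahn's algorithm (break ties by smallest node id):
  initial in-degrees: [0, 0, 1, 4, 1, 2, 4]
  ready (indeg=0): [0, 1]
  pop 0: indeg[3]->3; indeg[4]->0; indeg[5]->1 | ready=[1, 4] | order so far=[0]
  pop 1: indeg[3]->2; indeg[6]->3 | ready=[4] | order so far=[0, 1]
  pop 4: indeg[2]->0; indeg[3]->1; indeg[6]->2 | ready=[2] | order so far=[0, 1, 4]
  pop 2: indeg[5]->0; indeg[6]->1 | ready=[5] | order so far=[0, 1, 4, 2]
  pop 5: indeg[6]->0 | ready=[6] | order so far=[0, 1, 4, 2, 5]
  pop 6: indeg[3]->0 | ready=[3] | order so far=[0, 1, 4, 2, 5, 6]
  pop 3: no out-edges | ready=[] | order so far=[0, 1, 4, 2, 5, 6, 3]
  Result: [0, 1, 4, 2, 5, 6, 3]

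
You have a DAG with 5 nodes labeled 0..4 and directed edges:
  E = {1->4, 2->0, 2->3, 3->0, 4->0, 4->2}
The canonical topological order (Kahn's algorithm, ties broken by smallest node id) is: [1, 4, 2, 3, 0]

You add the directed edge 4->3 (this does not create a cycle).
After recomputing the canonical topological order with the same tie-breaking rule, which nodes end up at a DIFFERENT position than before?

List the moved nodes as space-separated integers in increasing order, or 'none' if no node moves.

Old toposort: [1, 4, 2, 3, 0]
Added edge 4->3
Recompute Kahn (smallest-id tiebreak):
  initial in-degrees: [3, 0, 1, 2, 1]
  ready (indeg=0): [1]
  pop 1: indeg[4]->0 | ready=[4] | order so far=[1]
  pop 4: indeg[0]->2; indeg[2]->0; indeg[3]->1 | ready=[2] | order so far=[1, 4]
  pop 2: indeg[0]->1; indeg[3]->0 | ready=[3] | order so far=[1, 4, 2]
  pop 3: indeg[0]->0 | ready=[0] | order so far=[1, 4, 2, 3]
  pop 0: no out-edges | ready=[] | order so far=[1, 4, 2, 3, 0]
New canonical toposort: [1, 4, 2, 3, 0]
Compare positions:
  Node 0: index 4 -> 4 (same)
  Node 1: index 0 -> 0 (same)
  Node 2: index 2 -> 2 (same)
  Node 3: index 3 -> 3 (same)
  Node 4: index 1 -> 1 (same)
Nodes that changed position: none

Answer: none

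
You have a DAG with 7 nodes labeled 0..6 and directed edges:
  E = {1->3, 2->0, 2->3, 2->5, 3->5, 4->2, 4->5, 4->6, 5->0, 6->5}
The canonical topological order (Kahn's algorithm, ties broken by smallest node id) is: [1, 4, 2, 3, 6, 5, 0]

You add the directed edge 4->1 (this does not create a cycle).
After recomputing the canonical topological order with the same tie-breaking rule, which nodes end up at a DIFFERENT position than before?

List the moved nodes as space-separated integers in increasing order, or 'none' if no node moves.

Answer: 1 4

Derivation:
Old toposort: [1, 4, 2, 3, 6, 5, 0]
Added edge 4->1
Recompute Kahn (smallest-id tiebreak):
  initial in-degrees: [2, 1, 1, 2, 0, 4, 1]
  ready (indeg=0): [4]
  pop 4: indeg[1]->0; indeg[2]->0; indeg[5]->3; indeg[6]->0 | ready=[1, 2, 6] | order so far=[4]
  pop 1: indeg[3]->1 | ready=[2, 6] | order so far=[4, 1]
  pop 2: indeg[0]->1; indeg[3]->0; indeg[5]->2 | ready=[3, 6] | order so far=[4, 1, 2]
  pop 3: indeg[5]->1 | ready=[6] | order so far=[4, 1, 2, 3]
  pop 6: indeg[5]->0 | ready=[5] | order so far=[4, 1, 2, 3, 6]
  pop 5: indeg[0]->0 | ready=[0] | order so far=[4, 1, 2, 3, 6, 5]
  pop 0: no out-edges | ready=[] | order so far=[4, 1, 2, 3, 6, 5, 0]
New canonical toposort: [4, 1, 2, 3, 6, 5, 0]
Compare positions:
  Node 0: index 6 -> 6 (same)
  Node 1: index 0 -> 1 (moved)
  Node 2: index 2 -> 2 (same)
  Node 3: index 3 -> 3 (same)
  Node 4: index 1 -> 0 (moved)
  Node 5: index 5 -> 5 (same)
  Node 6: index 4 -> 4 (same)
Nodes that changed position: 1 4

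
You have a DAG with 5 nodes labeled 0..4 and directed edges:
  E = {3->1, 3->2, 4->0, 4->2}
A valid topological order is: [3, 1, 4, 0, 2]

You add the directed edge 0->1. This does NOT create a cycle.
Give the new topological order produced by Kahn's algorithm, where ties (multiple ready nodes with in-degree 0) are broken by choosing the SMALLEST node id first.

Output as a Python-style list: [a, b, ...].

Answer: [3, 4, 0, 1, 2]

Derivation:
Old toposort: [3, 1, 4, 0, 2]
Added edge: 0->1
Position of 0 (3) > position of 1 (1). Must reorder: 0 must now come before 1.
Run Kahn's algorithm (break ties by smallest node id):
  initial in-degrees: [1, 2, 2, 0, 0]
  ready (indeg=0): [3, 4]
  pop 3: indeg[1]->1; indeg[2]->1 | ready=[4] | order so far=[3]
  pop 4: indeg[0]->0; indeg[2]->0 | ready=[0, 2] | order so far=[3, 4]
  pop 0: indeg[1]->0 | ready=[1, 2] | order so far=[3, 4, 0]
  pop 1: no out-edges | ready=[2] | order so far=[3, 4, 0, 1]
  pop 2: no out-edges | ready=[] | order so far=[3, 4, 0, 1, 2]
  Result: [3, 4, 0, 1, 2]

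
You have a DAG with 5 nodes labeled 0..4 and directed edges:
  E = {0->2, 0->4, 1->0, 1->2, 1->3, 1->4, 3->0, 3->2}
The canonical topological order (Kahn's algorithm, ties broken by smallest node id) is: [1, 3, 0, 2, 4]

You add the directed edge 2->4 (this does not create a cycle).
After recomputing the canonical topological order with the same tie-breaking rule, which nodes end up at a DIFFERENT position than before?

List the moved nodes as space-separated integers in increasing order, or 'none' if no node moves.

Answer: none

Derivation:
Old toposort: [1, 3, 0, 2, 4]
Added edge 2->4
Recompute Kahn (smallest-id tiebreak):
  initial in-degrees: [2, 0, 3, 1, 3]
  ready (indeg=0): [1]
  pop 1: indeg[0]->1; indeg[2]->2; indeg[3]->0; indeg[4]->2 | ready=[3] | order so far=[1]
  pop 3: indeg[0]->0; indeg[2]->1 | ready=[0] | order so far=[1, 3]
  pop 0: indeg[2]->0; indeg[4]->1 | ready=[2] | order so far=[1, 3, 0]
  pop 2: indeg[4]->0 | ready=[4] | order so far=[1, 3, 0, 2]
  pop 4: no out-edges | ready=[] | order so far=[1, 3, 0, 2, 4]
New canonical toposort: [1, 3, 0, 2, 4]
Compare positions:
  Node 0: index 2 -> 2 (same)
  Node 1: index 0 -> 0 (same)
  Node 2: index 3 -> 3 (same)
  Node 3: index 1 -> 1 (same)
  Node 4: index 4 -> 4 (same)
Nodes that changed position: none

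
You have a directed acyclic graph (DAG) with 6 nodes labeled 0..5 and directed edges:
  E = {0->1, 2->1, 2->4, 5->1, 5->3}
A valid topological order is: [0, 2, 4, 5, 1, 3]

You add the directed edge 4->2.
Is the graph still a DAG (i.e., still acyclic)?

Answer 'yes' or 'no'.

Answer: no

Derivation:
Given toposort: [0, 2, 4, 5, 1, 3]
Position of 4: index 2; position of 2: index 1
New edge 4->2: backward (u after v in old order)
Backward edge: old toposort is now invalid. Check if this creates a cycle.
Does 2 already reach 4? Reachable from 2: [1, 2, 4]. YES -> cycle!
Still a DAG? no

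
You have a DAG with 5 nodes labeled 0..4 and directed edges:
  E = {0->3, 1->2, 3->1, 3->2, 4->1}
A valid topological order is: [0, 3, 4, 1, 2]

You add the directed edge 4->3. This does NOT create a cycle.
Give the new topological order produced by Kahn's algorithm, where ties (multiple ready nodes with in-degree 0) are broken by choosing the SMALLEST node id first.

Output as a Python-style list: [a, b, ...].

Answer: [0, 4, 3, 1, 2]

Derivation:
Old toposort: [0, 3, 4, 1, 2]
Added edge: 4->3
Position of 4 (2) > position of 3 (1). Must reorder: 4 must now come before 3.
Run Kahn's algorithm (break ties by smallest node id):
  initial in-degrees: [0, 2, 2, 2, 0]
  ready (indeg=0): [0, 4]
  pop 0: indeg[3]->1 | ready=[4] | order so far=[0]
  pop 4: indeg[1]->1; indeg[3]->0 | ready=[3] | order so far=[0, 4]
  pop 3: indeg[1]->0; indeg[2]->1 | ready=[1] | order so far=[0, 4, 3]
  pop 1: indeg[2]->0 | ready=[2] | order so far=[0, 4, 3, 1]
  pop 2: no out-edges | ready=[] | order so far=[0, 4, 3, 1, 2]
  Result: [0, 4, 3, 1, 2]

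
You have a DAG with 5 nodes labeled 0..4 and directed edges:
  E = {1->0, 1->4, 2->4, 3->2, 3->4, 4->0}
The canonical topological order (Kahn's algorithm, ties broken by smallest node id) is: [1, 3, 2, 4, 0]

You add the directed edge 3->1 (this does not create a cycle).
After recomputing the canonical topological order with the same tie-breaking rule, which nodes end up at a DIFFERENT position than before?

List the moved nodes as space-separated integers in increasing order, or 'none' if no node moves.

Old toposort: [1, 3, 2, 4, 0]
Added edge 3->1
Recompute Kahn (smallest-id tiebreak):
  initial in-degrees: [2, 1, 1, 0, 3]
  ready (indeg=0): [3]
  pop 3: indeg[1]->0; indeg[2]->0; indeg[4]->2 | ready=[1, 2] | order so far=[3]
  pop 1: indeg[0]->1; indeg[4]->1 | ready=[2] | order so far=[3, 1]
  pop 2: indeg[4]->0 | ready=[4] | order so far=[3, 1, 2]
  pop 4: indeg[0]->0 | ready=[0] | order so far=[3, 1, 2, 4]
  pop 0: no out-edges | ready=[] | order so far=[3, 1, 2, 4, 0]
New canonical toposort: [3, 1, 2, 4, 0]
Compare positions:
  Node 0: index 4 -> 4 (same)
  Node 1: index 0 -> 1 (moved)
  Node 2: index 2 -> 2 (same)
  Node 3: index 1 -> 0 (moved)
  Node 4: index 3 -> 3 (same)
Nodes that changed position: 1 3

Answer: 1 3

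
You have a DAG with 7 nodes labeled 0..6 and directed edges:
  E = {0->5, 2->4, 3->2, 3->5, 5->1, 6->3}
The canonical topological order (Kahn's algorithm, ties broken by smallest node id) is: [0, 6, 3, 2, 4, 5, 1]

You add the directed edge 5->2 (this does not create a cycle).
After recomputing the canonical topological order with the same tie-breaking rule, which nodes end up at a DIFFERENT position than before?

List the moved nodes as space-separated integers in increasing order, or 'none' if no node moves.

Answer: 1 2 4 5

Derivation:
Old toposort: [0, 6, 3, 2, 4, 5, 1]
Added edge 5->2
Recompute Kahn (smallest-id tiebreak):
  initial in-degrees: [0, 1, 2, 1, 1, 2, 0]
  ready (indeg=0): [0, 6]
  pop 0: indeg[5]->1 | ready=[6] | order so far=[0]
  pop 6: indeg[3]->0 | ready=[3] | order so far=[0, 6]
  pop 3: indeg[2]->1; indeg[5]->0 | ready=[5] | order so far=[0, 6, 3]
  pop 5: indeg[1]->0; indeg[2]->0 | ready=[1, 2] | order so far=[0, 6, 3, 5]
  pop 1: no out-edges | ready=[2] | order so far=[0, 6, 3, 5, 1]
  pop 2: indeg[4]->0 | ready=[4] | order so far=[0, 6, 3, 5, 1, 2]
  pop 4: no out-edges | ready=[] | order so far=[0, 6, 3, 5, 1, 2, 4]
New canonical toposort: [0, 6, 3, 5, 1, 2, 4]
Compare positions:
  Node 0: index 0 -> 0 (same)
  Node 1: index 6 -> 4 (moved)
  Node 2: index 3 -> 5 (moved)
  Node 3: index 2 -> 2 (same)
  Node 4: index 4 -> 6 (moved)
  Node 5: index 5 -> 3 (moved)
  Node 6: index 1 -> 1 (same)
Nodes that changed position: 1 2 4 5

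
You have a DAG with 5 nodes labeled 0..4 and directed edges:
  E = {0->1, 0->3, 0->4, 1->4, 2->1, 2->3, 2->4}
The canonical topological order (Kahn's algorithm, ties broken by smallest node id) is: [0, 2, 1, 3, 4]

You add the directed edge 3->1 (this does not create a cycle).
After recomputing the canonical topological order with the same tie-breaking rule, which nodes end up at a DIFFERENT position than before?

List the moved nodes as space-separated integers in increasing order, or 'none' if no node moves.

Answer: 1 3

Derivation:
Old toposort: [0, 2, 1, 3, 4]
Added edge 3->1
Recompute Kahn (smallest-id tiebreak):
  initial in-degrees: [0, 3, 0, 2, 3]
  ready (indeg=0): [0, 2]
  pop 0: indeg[1]->2; indeg[3]->1; indeg[4]->2 | ready=[2] | order so far=[0]
  pop 2: indeg[1]->1; indeg[3]->0; indeg[4]->1 | ready=[3] | order so far=[0, 2]
  pop 3: indeg[1]->0 | ready=[1] | order so far=[0, 2, 3]
  pop 1: indeg[4]->0 | ready=[4] | order so far=[0, 2, 3, 1]
  pop 4: no out-edges | ready=[] | order so far=[0, 2, 3, 1, 4]
New canonical toposort: [0, 2, 3, 1, 4]
Compare positions:
  Node 0: index 0 -> 0 (same)
  Node 1: index 2 -> 3 (moved)
  Node 2: index 1 -> 1 (same)
  Node 3: index 3 -> 2 (moved)
  Node 4: index 4 -> 4 (same)
Nodes that changed position: 1 3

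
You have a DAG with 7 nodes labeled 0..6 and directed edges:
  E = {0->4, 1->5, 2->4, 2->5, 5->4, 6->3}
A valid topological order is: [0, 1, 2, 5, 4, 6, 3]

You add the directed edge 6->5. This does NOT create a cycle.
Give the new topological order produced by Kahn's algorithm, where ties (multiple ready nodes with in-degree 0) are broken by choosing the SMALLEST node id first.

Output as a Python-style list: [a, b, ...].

Answer: [0, 1, 2, 6, 3, 5, 4]

Derivation:
Old toposort: [0, 1, 2, 5, 4, 6, 3]
Added edge: 6->5
Position of 6 (5) > position of 5 (3). Must reorder: 6 must now come before 5.
Run Kahn's algorithm (break ties by smallest node id):
  initial in-degrees: [0, 0, 0, 1, 3, 3, 0]
  ready (indeg=0): [0, 1, 2, 6]
  pop 0: indeg[4]->2 | ready=[1, 2, 6] | order so far=[0]
  pop 1: indeg[5]->2 | ready=[2, 6] | order so far=[0, 1]
  pop 2: indeg[4]->1; indeg[5]->1 | ready=[6] | order so far=[0, 1, 2]
  pop 6: indeg[3]->0; indeg[5]->0 | ready=[3, 5] | order so far=[0, 1, 2, 6]
  pop 3: no out-edges | ready=[5] | order so far=[0, 1, 2, 6, 3]
  pop 5: indeg[4]->0 | ready=[4] | order so far=[0, 1, 2, 6, 3, 5]
  pop 4: no out-edges | ready=[] | order so far=[0, 1, 2, 6, 3, 5, 4]
  Result: [0, 1, 2, 6, 3, 5, 4]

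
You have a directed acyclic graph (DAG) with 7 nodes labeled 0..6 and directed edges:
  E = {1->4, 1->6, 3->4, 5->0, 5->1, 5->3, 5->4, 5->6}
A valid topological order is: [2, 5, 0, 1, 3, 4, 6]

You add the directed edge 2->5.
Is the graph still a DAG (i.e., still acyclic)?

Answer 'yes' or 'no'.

Given toposort: [2, 5, 0, 1, 3, 4, 6]
Position of 2: index 0; position of 5: index 1
New edge 2->5: forward
Forward edge: respects the existing order. Still a DAG, same toposort still valid.
Still a DAG? yes

Answer: yes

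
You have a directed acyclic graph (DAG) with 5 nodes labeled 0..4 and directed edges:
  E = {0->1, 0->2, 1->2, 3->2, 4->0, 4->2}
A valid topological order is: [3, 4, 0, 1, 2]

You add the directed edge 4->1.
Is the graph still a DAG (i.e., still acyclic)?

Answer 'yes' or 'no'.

Given toposort: [3, 4, 0, 1, 2]
Position of 4: index 1; position of 1: index 3
New edge 4->1: forward
Forward edge: respects the existing order. Still a DAG, same toposort still valid.
Still a DAG? yes

Answer: yes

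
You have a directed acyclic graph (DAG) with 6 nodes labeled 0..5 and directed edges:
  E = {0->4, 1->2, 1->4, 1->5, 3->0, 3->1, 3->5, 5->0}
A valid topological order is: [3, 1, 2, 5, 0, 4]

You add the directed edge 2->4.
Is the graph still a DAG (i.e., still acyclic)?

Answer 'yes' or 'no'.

Given toposort: [3, 1, 2, 5, 0, 4]
Position of 2: index 2; position of 4: index 5
New edge 2->4: forward
Forward edge: respects the existing order. Still a DAG, same toposort still valid.
Still a DAG? yes

Answer: yes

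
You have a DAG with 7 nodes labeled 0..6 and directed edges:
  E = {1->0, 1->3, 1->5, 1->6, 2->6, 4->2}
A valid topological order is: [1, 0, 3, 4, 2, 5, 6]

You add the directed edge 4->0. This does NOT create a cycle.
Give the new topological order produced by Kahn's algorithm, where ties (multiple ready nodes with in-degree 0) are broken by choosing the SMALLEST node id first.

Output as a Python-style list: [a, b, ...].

Answer: [1, 3, 4, 0, 2, 5, 6]

Derivation:
Old toposort: [1, 0, 3, 4, 2, 5, 6]
Added edge: 4->0
Position of 4 (3) > position of 0 (1). Must reorder: 4 must now come before 0.
Run Kahn's algorithm (break ties by smallest node id):
  initial in-degrees: [2, 0, 1, 1, 0, 1, 2]
  ready (indeg=0): [1, 4]
  pop 1: indeg[0]->1; indeg[3]->0; indeg[5]->0; indeg[6]->1 | ready=[3, 4, 5] | order so far=[1]
  pop 3: no out-edges | ready=[4, 5] | order so far=[1, 3]
  pop 4: indeg[0]->0; indeg[2]->0 | ready=[0, 2, 5] | order so far=[1, 3, 4]
  pop 0: no out-edges | ready=[2, 5] | order so far=[1, 3, 4, 0]
  pop 2: indeg[6]->0 | ready=[5, 6] | order so far=[1, 3, 4, 0, 2]
  pop 5: no out-edges | ready=[6] | order so far=[1, 3, 4, 0, 2, 5]
  pop 6: no out-edges | ready=[] | order so far=[1, 3, 4, 0, 2, 5, 6]
  Result: [1, 3, 4, 0, 2, 5, 6]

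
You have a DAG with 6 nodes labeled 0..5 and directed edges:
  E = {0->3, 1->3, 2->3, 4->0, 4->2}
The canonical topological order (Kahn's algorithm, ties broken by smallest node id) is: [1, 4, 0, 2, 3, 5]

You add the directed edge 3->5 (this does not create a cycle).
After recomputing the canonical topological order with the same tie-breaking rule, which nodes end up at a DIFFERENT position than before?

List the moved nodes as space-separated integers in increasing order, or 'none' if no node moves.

Old toposort: [1, 4, 0, 2, 3, 5]
Added edge 3->5
Recompute Kahn (smallest-id tiebreak):
  initial in-degrees: [1, 0, 1, 3, 0, 1]
  ready (indeg=0): [1, 4]
  pop 1: indeg[3]->2 | ready=[4] | order so far=[1]
  pop 4: indeg[0]->0; indeg[2]->0 | ready=[0, 2] | order so far=[1, 4]
  pop 0: indeg[3]->1 | ready=[2] | order so far=[1, 4, 0]
  pop 2: indeg[3]->0 | ready=[3] | order so far=[1, 4, 0, 2]
  pop 3: indeg[5]->0 | ready=[5] | order so far=[1, 4, 0, 2, 3]
  pop 5: no out-edges | ready=[] | order so far=[1, 4, 0, 2, 3, 5]
New canonical toposort: [1, 4, 0, 2, 3, 5]
Compare positions:
  Node 0: index 2 -> 2 (same)
  Node 1: index 0 -> 0 (same)
  Node 2: index 3 -> 3 (same)
  Node 3: index 4 -> 4 (same)
  Node 4: index 1 -> 1 (same)
  Node 5: index 5 -> 5 (same)
Nodes that changed position: none

Answer: none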